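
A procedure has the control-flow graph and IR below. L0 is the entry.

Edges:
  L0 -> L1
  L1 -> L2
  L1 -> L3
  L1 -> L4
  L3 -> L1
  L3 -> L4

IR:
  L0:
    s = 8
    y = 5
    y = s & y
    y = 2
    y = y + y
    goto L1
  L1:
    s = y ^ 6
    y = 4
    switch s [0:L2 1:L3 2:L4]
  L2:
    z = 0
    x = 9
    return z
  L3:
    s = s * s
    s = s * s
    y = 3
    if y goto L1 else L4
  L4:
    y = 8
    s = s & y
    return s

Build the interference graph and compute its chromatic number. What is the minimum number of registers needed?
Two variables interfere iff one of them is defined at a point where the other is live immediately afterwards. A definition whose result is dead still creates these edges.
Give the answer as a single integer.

Block summaries:
  L0: {s,y} / ∅
  L1: {s,y} / {y}
  L2: {x,z} / ∅
  L3: {s,y} / {s}
  L4: {s,y} / {s}

Backward fixpoint:
  live L0: ∅→{y}
  live L1: {y}→{s}
  live L2: ∅→∅
  live L3: {s}→{s,y}
  live L4: {s}→∅

Conflict graph:
  s↔{y}
  x↔{z}
  y↔{s}
  z↔{x}

Chromatic number:
  {s,y} pairwise interfere (2-clique) ⇒ χ ≥ 2
  assign s→r0 x→r0 y→r1 z→r1 — no edge inside a register ⇒ χ ≤ 2
  χ = 2

Answer: 2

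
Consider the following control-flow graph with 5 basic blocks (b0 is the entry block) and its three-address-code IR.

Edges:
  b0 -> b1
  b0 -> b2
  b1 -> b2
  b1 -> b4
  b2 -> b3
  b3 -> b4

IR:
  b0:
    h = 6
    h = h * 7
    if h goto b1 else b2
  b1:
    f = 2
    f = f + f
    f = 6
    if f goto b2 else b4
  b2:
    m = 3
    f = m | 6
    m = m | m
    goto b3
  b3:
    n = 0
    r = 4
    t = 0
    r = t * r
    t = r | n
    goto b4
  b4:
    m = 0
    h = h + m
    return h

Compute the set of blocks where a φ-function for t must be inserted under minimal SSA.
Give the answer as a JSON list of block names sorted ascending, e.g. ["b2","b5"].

idom tree: b1←b0 b2←b0 b3←b2 b4←b0
Dom∩ at merges:
  b2: preds {b0,b1}: {b0} ∩ {b0,b1} = {b0}; idom=b0
  b4: preds {b1,b3}: {b0,b1} ∩ {b0,b2,b3} = {b0}; idom=b0

DF walk-up:
  join b2 pred b0: · stop@b0
  join b2 pred b1: b1 stop@b0
  join b4 pred b1: b1 stop@b0
  join b4 pred b3: b3→b2 stop@b0
  b0: DF=∅
  b1: DF={b2,b4}
  b2: DF={b4}
  b3: DF={b4}
  b4: DF=∅

φ for t: defs {b3}
  DF⁺ = {b4}

Answer: ["b4"]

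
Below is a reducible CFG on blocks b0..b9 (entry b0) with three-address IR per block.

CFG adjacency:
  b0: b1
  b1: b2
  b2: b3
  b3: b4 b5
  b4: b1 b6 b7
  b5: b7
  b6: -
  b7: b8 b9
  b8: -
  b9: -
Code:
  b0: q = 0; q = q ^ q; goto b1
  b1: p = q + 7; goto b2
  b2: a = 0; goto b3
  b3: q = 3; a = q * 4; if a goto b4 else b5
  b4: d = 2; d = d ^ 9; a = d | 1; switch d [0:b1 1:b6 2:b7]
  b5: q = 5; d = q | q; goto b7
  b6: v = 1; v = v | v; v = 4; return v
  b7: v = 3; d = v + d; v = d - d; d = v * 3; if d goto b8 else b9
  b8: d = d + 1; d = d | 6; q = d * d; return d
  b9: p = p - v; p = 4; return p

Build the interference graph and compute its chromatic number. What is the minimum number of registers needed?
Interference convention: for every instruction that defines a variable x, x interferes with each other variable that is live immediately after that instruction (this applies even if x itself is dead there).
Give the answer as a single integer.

Per-block:
  b0: {q} / ∅
  b1: {p} / {q}
  b2: {a} / ∅
  b3: {a,q} / ∅
  b4: {a,d} / ∅
  b5: {d,q} / ∅
  b6: {v} / ∅
  b7: {d,v} / {d}
  b8: {d,q} / {d}
  b9: {p} / {p,v}

Live sets:
  b0: in=∅ out={q}
  b1: in={q} out={p}
  b2: in={p} out={p}
  b3: in={p} out={p,q}
  b4: in={p,q} out={d,p,q}
  b5: in={p} out={d,p}
  b6: in=∅ out=∅
  b7: in={d,p} out={d,p,v}
  b8: in={d} out=∅
  b9: in={p,v} out=∅

Interfere edges:
  a↔{d,p,q}
  d↔{a,p,q,v}
  p↔{a,d,q,v}
  q↔{a,d,p}
  v↔{d,p}

Chromatic number:
  clique {a,d,p,q} ⇒ need ≥ 4
  assign a→c2 d→c0 p→c1 q→c3 v→c2 — no edge inside a register ⇒ χ ≤ 4
  χ = 4

Answer: 4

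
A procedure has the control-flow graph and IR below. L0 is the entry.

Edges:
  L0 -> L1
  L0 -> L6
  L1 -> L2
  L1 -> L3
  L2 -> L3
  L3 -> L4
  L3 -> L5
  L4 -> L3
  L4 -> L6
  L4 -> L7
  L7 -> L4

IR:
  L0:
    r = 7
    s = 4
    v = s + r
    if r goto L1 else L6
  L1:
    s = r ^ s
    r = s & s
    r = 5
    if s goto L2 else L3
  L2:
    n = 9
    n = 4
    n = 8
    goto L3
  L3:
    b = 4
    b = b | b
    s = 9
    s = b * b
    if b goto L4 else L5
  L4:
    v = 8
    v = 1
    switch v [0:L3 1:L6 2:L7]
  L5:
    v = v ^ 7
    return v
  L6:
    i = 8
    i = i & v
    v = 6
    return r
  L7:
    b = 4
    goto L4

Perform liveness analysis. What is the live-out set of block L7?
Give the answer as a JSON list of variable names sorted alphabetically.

Answer: ["r"]

Working:
def/use:
  L0: {r,s,v} / ∅
  L1: {r,s} / {r,s}
  L2: {n} / ∅
  L3: {b,s} / ∅
  L4: {v} / ∅
  L5: {v} / {v}
  L6: {i,v} / {r,v}
  L7: {b} / ∅

Liveness:
  live L0: ∅→{r,s,v}
  live L1: {r,s,v}→{r,v}
  live L2: {r,v}→{r,v}
  live L3: {r,v}→{r,v}
  live L4: {r}→{r,v}
  live L5: {v}→∅
  live L6: {r,v}→∅
  live L7: {r}→{r}

live-out(L7) = ["r"]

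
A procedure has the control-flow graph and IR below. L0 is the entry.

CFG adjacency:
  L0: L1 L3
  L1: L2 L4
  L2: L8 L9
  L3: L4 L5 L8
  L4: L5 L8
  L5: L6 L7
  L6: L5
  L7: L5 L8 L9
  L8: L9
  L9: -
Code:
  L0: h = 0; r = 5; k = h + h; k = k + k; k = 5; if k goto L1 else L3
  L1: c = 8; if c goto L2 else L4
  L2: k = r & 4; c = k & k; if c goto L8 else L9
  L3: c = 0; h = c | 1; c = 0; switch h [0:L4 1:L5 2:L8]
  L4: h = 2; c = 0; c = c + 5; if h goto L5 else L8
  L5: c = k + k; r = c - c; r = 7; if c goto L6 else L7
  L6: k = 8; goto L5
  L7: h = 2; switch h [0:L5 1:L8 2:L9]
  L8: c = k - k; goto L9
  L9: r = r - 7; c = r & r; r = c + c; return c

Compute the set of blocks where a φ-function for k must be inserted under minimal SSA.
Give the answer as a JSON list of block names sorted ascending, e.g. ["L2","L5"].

Answer: ["L5", "L8", "L9"]

Working:
idom tree: L1←L0 L2←L1 L3←L0 L4←L0 L5←L0 L6←L5 L7←L5 L8←L0 L9←L0
Join-block Dom:
  L4: preds {L1,L3}: {L0,L1} ∩ {L0,L3} = {L0}; idom=L0
  L5: preds {L3,L4,L6,L7}: {L0,L3} ∩ {L0,L4} ∩ {L0,L5,L6} ∩ {L0,L5,L7} = {L0}; idom=L0
  L8: preds {L2,L3,L4,L7}: {L0,L1,L2} ∩ {L0,L3} ∩ {L0,L4} ∩ {L0,L5,L7} = {L0}; idom=L0
  L9: preds {L2,L7,L8}: {L0,L1,L2} ∩ {L0,L5,L7} ∩ {L0,L8} = {L0}; idom=L0

DF walk-up:
  L4←L1: walk L1 to L0
  L4←L3: walk L3 to L0
  L5←L3: walk L3 to L0
  L5←L4: walk L4 to L0
  L5←L6: walk L6→L5 to L0
  L5←L7: walk L7→L5 to L0
  L8←L2: walk L2→L1 to L0
  L8←L3: walk L3 to L0
  L8←L4: walk L4 to L0
  L8←L7: walk L7→L5 to L0
  L9←L2: walk L2→L1 to L0
  L9←L7: walk L7→L5 to L0
  L9←L8: walk L8 to L0
  L0 → ∅
  L1 → {L4,L8,L9}
  L2 → {L8,L9}
  L3 → {L4,L5,L8}
  L4 → {L5,L8}
  L5 → {L5,L8,L9}
  L6 → {L5}
  L7 → {L5,L8,L9}
  L8 → {L9}
  L9 → ∅

φ for k: defs {L0,L2,L6}
  DF⁺ = {L5,L8,L9}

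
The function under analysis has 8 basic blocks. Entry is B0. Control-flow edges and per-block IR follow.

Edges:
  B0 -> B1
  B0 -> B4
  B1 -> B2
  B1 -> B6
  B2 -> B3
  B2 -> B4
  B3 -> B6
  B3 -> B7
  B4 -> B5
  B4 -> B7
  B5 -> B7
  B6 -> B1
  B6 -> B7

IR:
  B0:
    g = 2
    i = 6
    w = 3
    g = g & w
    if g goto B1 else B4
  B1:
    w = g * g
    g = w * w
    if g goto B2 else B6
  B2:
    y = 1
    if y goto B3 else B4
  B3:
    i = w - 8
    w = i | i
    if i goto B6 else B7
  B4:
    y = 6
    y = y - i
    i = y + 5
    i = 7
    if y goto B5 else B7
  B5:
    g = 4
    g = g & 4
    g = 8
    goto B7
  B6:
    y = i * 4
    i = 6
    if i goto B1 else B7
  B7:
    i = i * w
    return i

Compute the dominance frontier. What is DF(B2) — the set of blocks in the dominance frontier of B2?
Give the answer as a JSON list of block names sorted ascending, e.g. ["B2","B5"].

Answer: ["B4", "B6", "B7"]

Derivation:
idom tree: B1←B0 B2←B1 B3←B2 B4←B0 B5←B4 B6←B1 B7←B0
Dom at joins:
  B1: preds {B0,B6}: {B0} ∩ {B0,B1,B6} = {B0}; idom=B0
  B4: preds {B0,B2}: {B0} ∩ {B0,B1,B2} = {B0}; idom=B0
  B6: preds {B1,B3}: {B0,B1} ∩ {B0,B1,B2,B3} = {B0,B1}; idom=B1
  B7: preds {B3,B4,B5,B6}: {B0,B1,B2,B3} ∩ {B0,B4} ∩ {B0,B4,B5} ∩ {B0,B1,B6} = {B0}; idom=B0

DF walk-up:
  B1←B0: walk · to B0
  B1←B6: walk B6→B1 to B0
  B4←B0: walk · to B0
  B4←B2: walk B2→B1 to B0
  B6←B1: walk · to B1
  B6←B3: walk B3→B2 to B1
  B7←B3: walk B3→B2→B1 to B0
  B7←B4: walk B4 to B0
  B7←B5: walk B5→B4 to B0
  B7←B6: walk B6→B1 to B0
  B0 → ∅
  B1 → {B1,B4,B7}
  B2 → {B4,B6,B7}
  B3 → {B6,B7}
  B4 → {B7}
  B5 → {B7}
  B6 → {B1,B7}
  B7 → ∅

DF(B2) = ["B4", "B6", "B7"]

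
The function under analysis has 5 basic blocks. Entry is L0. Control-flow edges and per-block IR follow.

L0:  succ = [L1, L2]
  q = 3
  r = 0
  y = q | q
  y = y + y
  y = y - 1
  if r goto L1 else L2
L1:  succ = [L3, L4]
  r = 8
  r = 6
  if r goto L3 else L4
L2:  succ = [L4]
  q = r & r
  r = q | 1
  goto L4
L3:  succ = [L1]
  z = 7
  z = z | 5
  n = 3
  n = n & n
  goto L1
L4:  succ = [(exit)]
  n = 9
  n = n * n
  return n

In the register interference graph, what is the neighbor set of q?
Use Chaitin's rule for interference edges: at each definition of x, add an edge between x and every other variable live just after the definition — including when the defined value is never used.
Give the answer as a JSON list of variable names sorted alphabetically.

Answer: ["r"]

Derivation:
def/use:
  L0: def={q,r,y} ue=∅
  L1: def={r} ue=∅
  L2: def={q,r} ue={r}
  L3: def={n,z} ue=∅
  L4: def={n} ue=∅

Backward fixpoint:
  live L0: ∅→{r}
  live L1: ∅→∅
  live L2: {r}→∅
  live L3: ∅→∅
  live L4: ∅→∅

Conflict graph:
  n: ∅
  q: {r}
  r: {q,y}
  y: {r}
  z: ∅

N(q) = ["r"]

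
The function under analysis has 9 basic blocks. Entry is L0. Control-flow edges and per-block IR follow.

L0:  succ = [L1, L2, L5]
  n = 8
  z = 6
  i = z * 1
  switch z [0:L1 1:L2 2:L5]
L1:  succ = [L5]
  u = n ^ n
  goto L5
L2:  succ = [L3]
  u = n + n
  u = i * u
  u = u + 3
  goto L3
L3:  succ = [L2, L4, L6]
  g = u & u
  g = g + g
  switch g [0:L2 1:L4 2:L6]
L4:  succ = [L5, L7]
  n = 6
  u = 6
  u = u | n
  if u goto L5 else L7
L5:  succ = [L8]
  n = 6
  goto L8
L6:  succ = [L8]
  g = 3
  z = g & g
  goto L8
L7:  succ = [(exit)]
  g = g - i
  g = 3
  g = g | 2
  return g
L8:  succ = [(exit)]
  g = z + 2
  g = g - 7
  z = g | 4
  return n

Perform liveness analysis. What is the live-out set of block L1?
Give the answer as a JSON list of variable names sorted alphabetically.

Answer: ["z"]

Derivation:
Block summaries:
  L0: {i,n,z} / ∅
  L1: {u} / {n}
  L2: {u} / {i,n}
  L3: {g} / {u}
  L4: {n,u} / ∅
  L5: {n} / ∅
  L6: {g,z} / ∅
  L7: {g} / {g,i}
  L8: {g,z} / {n,z}

Backward fixpoint:
  L0 li=∅ lo={i,n,z}
  L1 li={n,z} lo={z}
  L2 li={i,n,z} lo={i,n,u,z}
  L3 li={i,n,u,z} lo={g,i,n,z}
  L4 li={g,i,z} lo={g,i,z}
  L5 li={z} lo={n,z}
  L6 li={n} lo={n,z}
  L7 li={g,i} lo=∅
  L8 li={n,z} lo=∅

live-out(L1) = ["z"]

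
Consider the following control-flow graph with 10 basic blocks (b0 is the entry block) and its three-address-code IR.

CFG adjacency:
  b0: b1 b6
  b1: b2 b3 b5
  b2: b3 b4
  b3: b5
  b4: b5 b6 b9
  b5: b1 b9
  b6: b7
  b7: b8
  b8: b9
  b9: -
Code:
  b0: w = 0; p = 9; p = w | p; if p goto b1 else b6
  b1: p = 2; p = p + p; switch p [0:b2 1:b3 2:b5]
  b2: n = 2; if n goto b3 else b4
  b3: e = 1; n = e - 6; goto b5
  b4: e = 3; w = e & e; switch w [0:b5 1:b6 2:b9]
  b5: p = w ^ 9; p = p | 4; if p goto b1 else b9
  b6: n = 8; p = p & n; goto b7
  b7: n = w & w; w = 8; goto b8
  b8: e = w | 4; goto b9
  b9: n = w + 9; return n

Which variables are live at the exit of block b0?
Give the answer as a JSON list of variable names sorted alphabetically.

def/use:
  b0: {p,w} / ∅
  b1: {p} / ∅
  b2: {n} / ∅
  b3: {e,n} / ∅
  b4: {e,w} / ∅
  b5: {p} / {w}
  b6: {n,p} / {p}
  b7: {n,w} / {w}
  b8: {e} / {w}
  b9: {n} / {w}

Liveness:
  b0: in=∅ out={p,w}
  b1: in={w} out={p,w}
  b2: in={p,w} out={p,w}
  b3: in={w} out={w}
  b4: in={p} out={p,w}
  b5: in={w} out={w}
  b6: in={p,w} out={w}
  b7: in={w} out={w}
  b8: in={w} out={w}
  b9: in={w} out=∅

live-out(b0) = ["p", "w"]

Answer: ["p", "w"]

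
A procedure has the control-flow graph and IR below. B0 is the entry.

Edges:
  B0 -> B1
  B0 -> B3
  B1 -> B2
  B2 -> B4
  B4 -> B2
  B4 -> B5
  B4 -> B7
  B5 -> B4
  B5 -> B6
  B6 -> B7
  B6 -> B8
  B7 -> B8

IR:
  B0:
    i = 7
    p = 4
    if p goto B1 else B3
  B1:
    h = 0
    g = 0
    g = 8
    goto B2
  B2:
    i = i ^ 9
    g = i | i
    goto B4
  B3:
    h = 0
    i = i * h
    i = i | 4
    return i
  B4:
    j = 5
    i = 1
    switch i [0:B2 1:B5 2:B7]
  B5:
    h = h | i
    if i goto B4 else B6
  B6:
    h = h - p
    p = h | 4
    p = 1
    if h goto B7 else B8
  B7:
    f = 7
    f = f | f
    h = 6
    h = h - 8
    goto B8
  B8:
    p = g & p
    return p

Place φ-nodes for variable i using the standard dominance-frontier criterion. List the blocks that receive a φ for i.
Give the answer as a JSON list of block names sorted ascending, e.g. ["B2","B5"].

idom tree: B1←B0 B2←B1 B3←B0 B4←B2 B5←B4 B6←B5 B7←B4 B8←B4
Join-block Dom:
  B2: preds {B1,B4}: {B0,B1} ∩ {B0,B1,B2,B4} = {B0,B1}; idom=B1
  B4: preds {B2,B5}: {B0,B1,B2} ∩ {B0,B1,B2,B4,B5} = {B0,B1,B2}; idom=B2
  B7: preds {B4,B6}: {B0,B1,B2,B4} ∩ {B0,B1,B2,B4,B5,B6} = {B0,B1,B2,B4}; idom=B4
  B8: preds {B6,B7}: {B0,B1,B2,B4,B5,B6} ∩ {B0,B1,B2,B4,B7} = {B0,B1,B2,B4}; idom=B4

DF derivation:
  B2←B1: walk · to B1
  B2←B4: walk B4→B2 to B1
  B4←B2: walk · to B2
  B4←B5: walk B5→B4 to B2
  B7←B4: walk · to B4
  B7←B6: walk B6→B5 to B4
  B8←B6: walk B6→B5 to B4
  B8←B7: walk B7 to B4
  DF(B0)=∅
  DF(B1)=∅
  DF(B2)={B2}
  DF(B3)=∅
  DF(B4)={B2,B4}
  DF(B5)={B4,B7,B8}
  DF(B6)={B7,B8}
  DF(B7)={B8}
  DF(B8)=∅

φ for i: defs {B0,B2,B3,B4}
  DF⁺ = {B2,B4}

Answer: ["B2", "B4"]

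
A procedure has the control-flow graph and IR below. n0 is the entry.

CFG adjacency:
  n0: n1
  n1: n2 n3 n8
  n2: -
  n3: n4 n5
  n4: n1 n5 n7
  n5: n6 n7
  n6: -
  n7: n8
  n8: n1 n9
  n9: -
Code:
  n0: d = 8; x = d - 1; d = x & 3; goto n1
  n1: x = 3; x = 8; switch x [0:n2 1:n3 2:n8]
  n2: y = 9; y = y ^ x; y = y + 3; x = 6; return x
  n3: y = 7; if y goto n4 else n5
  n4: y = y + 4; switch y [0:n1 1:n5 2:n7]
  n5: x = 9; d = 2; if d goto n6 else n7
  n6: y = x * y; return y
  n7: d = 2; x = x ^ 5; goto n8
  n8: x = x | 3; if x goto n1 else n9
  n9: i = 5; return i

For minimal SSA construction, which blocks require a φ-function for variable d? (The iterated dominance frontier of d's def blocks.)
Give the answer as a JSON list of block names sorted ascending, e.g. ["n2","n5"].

idom tree: n1←n0 n2←n1 n3←n1 n4←n3 n5←n3 n6←n5 n7←n3 n8←n1 n9←n8
Join-block Dom:
  n1: preds {n0,n4,n8}: {n0} ∩ {n0,n1,n3,n4} ∩ {n0,n1,n8} = {n0}; idom=n0
  n5: preds {n3,n4}: {n0,n1,n3} ∩ {n0,n1,n3,n4} = {n0,n1,n3}; idom=n3
  n7: preds {n4,n5}: {n0,n1,n3,n4} ∩ {n0,n1,n3,n5} = {n0,n1,n3}; idom=n3
  n8: preds {n1,n7}: {n0,n1} ∩ {n0,n1,n3,n7} = {n0,n1}; idom=n1

Frontier:
  join n1 pred n0: · stop@n0
  join n1 pred n4: n4→n3→n1 stop@n0
  join n1 pred n8: n8→n1 stop@n0
  join n5 pred n3: · stop@n3
  join n5 pred n4: n4 stop@n3
  join n7 pred n4: n4 stop@n3
  join n7 pred n5: n5 stop@n3
  join n8 pred n1: · stop@n1
  join n8 pred n7: n7→n3 stop@n1
  n0 → ∅
  n1 → {n1}
  n2 → ∅
  n3 → {n1,n8}
  n4 → {n1,n5,n7}
  n5 → {n7}
  n6 → ∅
  n7 → {n8}
  n8 → {n1}
  n9 → ∅

φ for d: defs {n0,n5,n7}
  DF⁺ = {n1,n7,n8}

Answer: ["n1", "n7", "n8"]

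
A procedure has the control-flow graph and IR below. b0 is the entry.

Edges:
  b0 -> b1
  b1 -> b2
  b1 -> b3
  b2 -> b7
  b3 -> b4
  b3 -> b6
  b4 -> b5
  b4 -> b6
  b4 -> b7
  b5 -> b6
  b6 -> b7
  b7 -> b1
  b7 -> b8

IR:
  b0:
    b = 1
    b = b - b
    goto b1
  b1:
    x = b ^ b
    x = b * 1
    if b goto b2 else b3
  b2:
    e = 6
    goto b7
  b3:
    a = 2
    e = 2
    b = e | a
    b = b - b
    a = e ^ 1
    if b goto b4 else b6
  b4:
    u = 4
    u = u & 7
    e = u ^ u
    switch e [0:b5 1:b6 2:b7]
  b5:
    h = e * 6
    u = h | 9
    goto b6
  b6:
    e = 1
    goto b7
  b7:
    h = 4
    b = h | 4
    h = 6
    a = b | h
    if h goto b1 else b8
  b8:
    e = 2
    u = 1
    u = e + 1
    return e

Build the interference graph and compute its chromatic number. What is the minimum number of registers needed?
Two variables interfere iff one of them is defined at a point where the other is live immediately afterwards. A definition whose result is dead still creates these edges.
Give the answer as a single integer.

Block summaries:
  b0: {b} / ∅
  b1: {x} / {b}
  b2: {e} / ∅
  b3: {a,b,e} / ∅
  b4: {e,u} / ∅
  b5: {h,u} / {e}
  b6: {e} / ∅
  b7: {a,b,h} / ∅
  b8: {e,u} / ∅

Liveness:
  live b0: ∅→{b}
  live b1: {b}→∅
  live b2: ∅→∅
  live b3: ∅→∅
  live b4: ∅→{e}
  live b5: {e}→∅
  live b6: ∅→∅
  live b7: ∅→{b}
  live b8: ∅→∅

Interfere edges:
  a↔{b,e,h}
  b↔{a,e,h,x}
  e↔{a,b,u}
  h↔{a,b}
  u↔{e}
  x↔{b}

Registers:
  {a,b,e} pairwise interfere (3-clique) ⇒ χ ≥ 3
  3-colouring: r0={b,u}  r1={a,x}  r2={e,h}
  χ = 3

Answer: 3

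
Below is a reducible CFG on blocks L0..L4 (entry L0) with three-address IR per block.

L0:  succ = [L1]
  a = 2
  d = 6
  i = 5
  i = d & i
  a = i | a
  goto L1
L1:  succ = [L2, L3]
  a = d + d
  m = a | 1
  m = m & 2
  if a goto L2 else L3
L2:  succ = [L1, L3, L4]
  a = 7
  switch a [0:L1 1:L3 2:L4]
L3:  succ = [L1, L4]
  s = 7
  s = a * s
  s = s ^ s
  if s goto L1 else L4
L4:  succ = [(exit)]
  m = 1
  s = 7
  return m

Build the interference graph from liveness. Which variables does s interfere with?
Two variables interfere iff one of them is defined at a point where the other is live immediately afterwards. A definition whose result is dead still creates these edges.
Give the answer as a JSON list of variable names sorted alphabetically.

Answer: ["a", "d", "m"]

Working:
def/use:
  L0: {a,d,i} / ∅
  L1: {a,m} / {d}
  L2: {a} / ∅
  L3: {s} / {a}
  L4: {m,s} / ∅

Liveness:
  L0: in=∅ out={d}
  L1: in={d} out={a,d}
  L2: in={d} out={a,d}
  L3: in={a,d} out={d}
  L4: in=∅ out=∅

Conflict graph:
  a — {d,i,m,s}
  d — {a,i,m,s}
  i — {a,d}
  m — {a,d,s}
  s — {a,d,m}

N(s) = ["a", "d", "m"]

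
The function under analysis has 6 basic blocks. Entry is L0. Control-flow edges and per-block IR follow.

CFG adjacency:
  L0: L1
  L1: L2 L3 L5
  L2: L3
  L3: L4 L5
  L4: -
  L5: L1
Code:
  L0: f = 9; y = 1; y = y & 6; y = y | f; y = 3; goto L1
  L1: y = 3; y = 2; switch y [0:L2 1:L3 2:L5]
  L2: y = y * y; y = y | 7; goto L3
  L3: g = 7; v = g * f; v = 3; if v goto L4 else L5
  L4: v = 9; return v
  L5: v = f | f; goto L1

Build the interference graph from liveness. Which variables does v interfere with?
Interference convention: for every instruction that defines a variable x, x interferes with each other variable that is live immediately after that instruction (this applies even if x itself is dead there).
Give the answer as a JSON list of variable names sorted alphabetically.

Block summaries:
  L0 def {f,y} use ∅
  L1 def {y} use ∅
  L2 def {y} use {y}
  L3 def {g,v} use {f}
  L4 def {v} use ∅
  L5 def {v} use {f}

Live sets:
  live L0: ∅→{f}
  live L1: {f}→{f,y}
  live L2: {f,y}→{f}
  live L3: {f}→{f}
  live L4: ∅→∅
  live L5: {f}→{f}

Interfere edges:
  f↔{g,v,y}
  g↔{f}
  v↔{f}
  y↔{f}

N(v) = ["f"]

Answer: ["f"]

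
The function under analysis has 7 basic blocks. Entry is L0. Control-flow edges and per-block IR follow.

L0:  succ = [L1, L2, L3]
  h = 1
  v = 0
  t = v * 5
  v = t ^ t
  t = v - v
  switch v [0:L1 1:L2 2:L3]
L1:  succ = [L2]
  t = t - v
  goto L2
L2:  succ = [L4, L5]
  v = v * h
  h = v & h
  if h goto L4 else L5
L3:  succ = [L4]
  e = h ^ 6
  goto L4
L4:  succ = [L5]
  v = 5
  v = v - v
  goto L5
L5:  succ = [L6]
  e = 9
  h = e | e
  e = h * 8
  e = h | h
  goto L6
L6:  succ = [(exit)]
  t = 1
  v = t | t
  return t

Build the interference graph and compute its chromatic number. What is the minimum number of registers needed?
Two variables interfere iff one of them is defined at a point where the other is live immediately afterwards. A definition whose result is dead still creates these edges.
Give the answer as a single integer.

Answer: 3

Derivation:
Per-block:
  L0 def {h,t,v} use ∅
  L1 def {t} use {t,v}
  L2 def {h,v} use {h,v}
  L3 def {e} use {h}
  L4 def {v} use ∅
  L5 def {e,h} use ∅
  L6 def {t,v} use ∅

Backward fixpoint:
  L0 li=∅ lo={h,t,v}
  L1 li={h,t,v} lo={h,v}
  L2 li={h,v} lo=∅
  L3 li={h} lo=∅
  L4 li=∅ lo=∅
  L5 li=∅ lo=∅
  L6 li=∅ lo=∅

Interference:
  e: {h}
  h: {e,t,v}
  t: {h,v}
  v: {h,t}

Chromatic number:
  clique {h,t,v} ⇒ need ≥ 3
  3-colouring: R0={h}  R1={e,t}  R2={v}
  χ = 3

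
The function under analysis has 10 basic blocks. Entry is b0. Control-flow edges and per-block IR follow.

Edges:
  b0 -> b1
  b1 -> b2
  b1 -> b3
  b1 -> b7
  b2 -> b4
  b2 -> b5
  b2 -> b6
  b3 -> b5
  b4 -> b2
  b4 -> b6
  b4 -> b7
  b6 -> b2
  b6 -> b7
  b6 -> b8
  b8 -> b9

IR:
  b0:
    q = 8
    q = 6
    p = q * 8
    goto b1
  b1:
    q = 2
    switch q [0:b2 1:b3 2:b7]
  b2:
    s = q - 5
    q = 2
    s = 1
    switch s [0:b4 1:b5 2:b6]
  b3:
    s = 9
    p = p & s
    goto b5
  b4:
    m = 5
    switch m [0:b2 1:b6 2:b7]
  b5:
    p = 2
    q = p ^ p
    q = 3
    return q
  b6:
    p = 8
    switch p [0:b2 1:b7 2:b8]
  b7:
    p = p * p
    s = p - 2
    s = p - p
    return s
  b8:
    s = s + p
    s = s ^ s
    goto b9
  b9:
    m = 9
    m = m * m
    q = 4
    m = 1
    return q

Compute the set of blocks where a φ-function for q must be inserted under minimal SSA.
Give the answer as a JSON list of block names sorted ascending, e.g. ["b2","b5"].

idom tree: b1←b0 b2←b1 b3←b1 b4←b2 b5←b1 b6←b2 b7←b1 b8←b6 b9←b8
Dom at joins:
  b2: preds {b1,b4,b6}: {b0,b1} ∩ {b0,b1,b2,b4} ∩ {b0,b1,b2,b6} = {b0,b1}; idom=b1
  b5: preds {b2,b3}: {b0,b1,b2} ∩ {b0,b1,b3} = {b0,b1}; idom=b1
  b6: preds {b2,b4}: {b0,b1,b2} ∩ {b0,b1,b2,b4} = {b0,b1,b2}; idom=b2
  b7: preds {b1,b4,b6}: {b0,b1} ∩ {b0,b1,b2,b4} ∩ {b0,b1,b2,b6} = {b0,b1}; idom=b1

DF walk-up:
  join b2 pred b1: · stop@b1
  join b2 pred b4: b4→b2 stop@b1
  join b2 pred b6: b6→b2 stop@b1
  join b5 pred b2: b2 stop@b1
  join b5 pred b3: b3 stop@b1
  join b6 pred b2: · stop@b2
  join b6 pred b4: b4 stop@b2
  join b7 pred b1: · stop@b1
  join b7 pred b4: b4→b2 stop@b1
  join b7 pred b6: b6→b2 stop@b1
  DF(b0)=∅
  DF(b1)=∅
  DF(b2)={b2,b5,b7}
  DF(b3)={b5}
  DF(b4)={b2,b6,b7}
  DF(b5)=∅
  DF(b6)={b2,b7}
  DF(b7)=∅
  DF(b8)=∅
  DF(b9)=∅

φ for q: defs {b0,b1,b2,b5,b9}
  DF⁺ = {b2,b5,b7}

Answer: ["b2", "b5", "b7"]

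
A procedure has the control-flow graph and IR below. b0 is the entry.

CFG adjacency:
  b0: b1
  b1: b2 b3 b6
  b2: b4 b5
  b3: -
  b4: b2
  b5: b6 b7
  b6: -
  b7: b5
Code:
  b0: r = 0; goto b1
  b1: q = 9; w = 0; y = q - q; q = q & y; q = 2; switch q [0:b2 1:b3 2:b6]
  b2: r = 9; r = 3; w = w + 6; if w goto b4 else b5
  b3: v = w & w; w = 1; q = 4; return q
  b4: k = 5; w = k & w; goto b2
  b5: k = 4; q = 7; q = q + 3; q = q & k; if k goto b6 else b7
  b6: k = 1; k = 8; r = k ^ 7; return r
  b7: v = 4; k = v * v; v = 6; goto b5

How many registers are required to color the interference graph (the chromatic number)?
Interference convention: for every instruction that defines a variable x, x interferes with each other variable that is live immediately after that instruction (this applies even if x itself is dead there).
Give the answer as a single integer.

Block summaries:
  b0 def {r} use ∅
  b1 def {q,w,y} use ∅
  b2 def {r,w} use {w}
  b3 def {q,v,w} use {w}
  b4 def {k,w} use {w}
  b5 def {k,q} use ∅
  b6 def {k,r} use ∅
  b7 def {k,v} use ∅

Live sets:
  live b0: ∅→∅
  live b1: ∅→{w}
  live b2: {w}→{w}
  live b3: {w}→∅
  live b4: {w}→{w}
  live b5: ∅→∅
  live b6: ∅→∅
  live b7: ∅→∅

Interference:
  k↔{q,w}
  q↔{k,w,y}
  r↔{w}
  v↔∅
  w↔{k,q,r,y}
  y↔{q,w}

Colouring:
  lower bound: {k,q,w} mutually conflict ⇒ χ ≥ 3
  assign k→c2 q→c1 r→c1 v→c0 w→c0 y→c2 — no edge inside a register ⇒ χ ≤ 3
  χ = 3

Answer: 3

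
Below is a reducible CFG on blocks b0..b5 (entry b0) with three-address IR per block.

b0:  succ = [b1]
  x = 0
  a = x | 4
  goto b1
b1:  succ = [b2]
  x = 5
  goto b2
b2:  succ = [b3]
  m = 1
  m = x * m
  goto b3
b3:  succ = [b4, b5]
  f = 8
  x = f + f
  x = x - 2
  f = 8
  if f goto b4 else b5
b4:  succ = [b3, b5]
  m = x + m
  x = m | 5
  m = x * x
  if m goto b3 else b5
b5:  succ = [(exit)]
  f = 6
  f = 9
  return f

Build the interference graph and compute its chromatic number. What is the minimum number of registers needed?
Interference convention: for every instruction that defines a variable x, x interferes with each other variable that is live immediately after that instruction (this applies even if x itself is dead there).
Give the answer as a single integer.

Answer: 3

Working:
Block summaries:
  b0 def {a,x} use ∅
  b1 def {x} use ∅
  b2 def {m} use {x}
  b3 def {f,x} use ∅
  b4 def {m,x} use {m,x}
  b5 def {f} use ∅

Live sets:
  b0 li=∅ lo=∅
  b1 li=∅ lo={x}
  b2 li={x} lo={m}
  b3 li={m} lo={m,x}
  b4 li={m,x} lo={m}
  b5 li=∅ lo=∅

Conflict graph:
  a: ∅
  f: {m,x}
  m: {f,x}
  x: {f,m}

Chromatic number:
  clique {f,m,x} ⇒ need ≥ 3
  3-colouring: R0={a,f}  R1={m}  R2={x}
  χ = 3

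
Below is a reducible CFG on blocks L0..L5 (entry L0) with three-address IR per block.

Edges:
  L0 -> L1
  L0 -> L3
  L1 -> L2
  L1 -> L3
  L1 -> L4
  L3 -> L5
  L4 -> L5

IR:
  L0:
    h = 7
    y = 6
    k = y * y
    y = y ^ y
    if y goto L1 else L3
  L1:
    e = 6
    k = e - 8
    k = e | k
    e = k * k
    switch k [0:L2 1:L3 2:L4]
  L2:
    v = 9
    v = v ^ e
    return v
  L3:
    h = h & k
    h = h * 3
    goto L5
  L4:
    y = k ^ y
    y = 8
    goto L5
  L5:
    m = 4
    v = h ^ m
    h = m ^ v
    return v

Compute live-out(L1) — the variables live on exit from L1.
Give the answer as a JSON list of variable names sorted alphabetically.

Block summaries:
  L0 def {h,k,y} use ∅
  L1 def {e,k} use ∅
  L2 def {v} use {e}
  L3 def {h} use {h,k}
  L4 def {y} use {k,y}
  L5 def {h,m,v} use {h}

Live sets:
  L0: in=∅ out={h,k,y}
  L1: in={h,y} out={e,h,k,y}
  L2: in={e} out=∅
  L3: in={h,k} out={h}
  L4: in={h,k,y} out={h}
  L5: in={h} out=∅

live-out(L1) = ["e", "h", "k", "y"]

Answer: ["e", "h", "k", "y"]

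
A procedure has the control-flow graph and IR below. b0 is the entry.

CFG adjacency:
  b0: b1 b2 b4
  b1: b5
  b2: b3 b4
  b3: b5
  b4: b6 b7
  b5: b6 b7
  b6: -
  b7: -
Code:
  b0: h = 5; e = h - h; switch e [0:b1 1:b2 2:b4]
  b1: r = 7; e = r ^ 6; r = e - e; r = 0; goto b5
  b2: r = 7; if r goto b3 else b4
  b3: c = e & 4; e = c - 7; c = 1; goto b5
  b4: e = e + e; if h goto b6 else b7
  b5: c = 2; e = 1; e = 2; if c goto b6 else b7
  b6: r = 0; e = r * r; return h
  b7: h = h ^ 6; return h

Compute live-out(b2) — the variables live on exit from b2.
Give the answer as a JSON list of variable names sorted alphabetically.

Answer: ["e", "h"]

Analysis:
def/use:
  b0 def {e,h} use ∅
  b1 def {e,r} use ∅
  b2 def {r} use ∅
  b3 def {c,e} use {e}
  b4 def {e} use {e,h}
  b5 def {c,e} use ∅
  b6 def {e,r} use {h}
  b7 def {h} use {h}

Live sets:
  live b0: ∅→{e,h}
  live b1: {h}→{h}
  live b2: {e,h}→{e,h}
  live b3: {e,h}→{h}
  live b4: {e,h}→{h}
  live b5: {h}→{h}
  live b6: {h}→∅
  live b7: {h}→∅

live-out(b2) = ["e", "h"]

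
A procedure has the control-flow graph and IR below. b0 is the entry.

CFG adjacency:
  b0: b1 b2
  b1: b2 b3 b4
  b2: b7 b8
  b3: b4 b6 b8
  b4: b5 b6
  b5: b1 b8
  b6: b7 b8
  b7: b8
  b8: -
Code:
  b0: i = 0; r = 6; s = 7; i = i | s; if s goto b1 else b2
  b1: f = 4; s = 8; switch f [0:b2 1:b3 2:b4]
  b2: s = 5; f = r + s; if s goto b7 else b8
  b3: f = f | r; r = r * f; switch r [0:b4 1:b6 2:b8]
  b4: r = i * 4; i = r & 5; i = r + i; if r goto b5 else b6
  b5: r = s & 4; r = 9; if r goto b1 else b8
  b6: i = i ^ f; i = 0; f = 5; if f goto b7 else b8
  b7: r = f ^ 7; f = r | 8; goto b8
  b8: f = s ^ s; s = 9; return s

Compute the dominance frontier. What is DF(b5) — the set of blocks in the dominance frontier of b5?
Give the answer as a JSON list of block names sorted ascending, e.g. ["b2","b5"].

Answer: ["b1", "b8"]

Working:
idom tree: b1←b0 b2←b0 b3←b1 b4←b1 b5←b4 b6←b1 b7←b0 b8←b0
Join-block Dom:
  b1: preds {b0,b5}: {b0} ∩ {b0,b1,b4,b5} = {b0}; idom=b0
  b2: preds {b0,b1}: {b0} ∩ {b0,b1} = {b0}; idom=b0
  b4: preds {b1,b3}: {b0,b1} ∩ {b0,b1,b3} = {b0,b1}; idom=b1
  b6: preds {b3,b4}: {b0,b1,b3} ∩ {b0,b1,b4} = {b0,b1}; idom=b1
  b7: preds {b2,b6}: {b0,b2} ∩ {b0,b1,b6} = {b0}; idom=b0
  b8: preds {b2,b3,b5,b6,b7}: {b0,b2} ∩ {b0,b1,b3} ∩ {b0,b1,b4,b5} ∩ {b0,b1,b6} ∩ {b0,b7} = {b0}; idom=b0

DF walk-up:
  b1←b0: walk · to b0
  b1←b5: walk b5→b4→b1 to b0
  b2←b0: walk · to b0
  b2←b1: walk b1 to b0
  b4←b1: walk · to b1
  b4←b3: walk b3 to b1
  b6←b3: walk b3 to b1
  b6←b4: walk b4 to b1
  b7←b2: walk b2 to b0
  b7←b6: walk b6→b1 to b0
  b8←b2: walk b2 to b0
  b8←b3: walk b3→b1 to b0
  b8←b5: walk b5→b4→b1 to b0
  b8←b6: walk b6→b1 to b0
  b8←b7: walk b7 to b0
  DF(b0)=∅
  DF(b1)={b1,b2,b7,b8}
  DF(b2)={b7,b8}
  DF(b3)={b4,b6,b8}
  DF(b4)={b1,b6,b8}
  DF(b5)={b1,b8}
  DF(b6)={b7,b8}
  DF(b7)={b8}
  DF(b8)=∅

DF(b5) = ["b1", "b8"]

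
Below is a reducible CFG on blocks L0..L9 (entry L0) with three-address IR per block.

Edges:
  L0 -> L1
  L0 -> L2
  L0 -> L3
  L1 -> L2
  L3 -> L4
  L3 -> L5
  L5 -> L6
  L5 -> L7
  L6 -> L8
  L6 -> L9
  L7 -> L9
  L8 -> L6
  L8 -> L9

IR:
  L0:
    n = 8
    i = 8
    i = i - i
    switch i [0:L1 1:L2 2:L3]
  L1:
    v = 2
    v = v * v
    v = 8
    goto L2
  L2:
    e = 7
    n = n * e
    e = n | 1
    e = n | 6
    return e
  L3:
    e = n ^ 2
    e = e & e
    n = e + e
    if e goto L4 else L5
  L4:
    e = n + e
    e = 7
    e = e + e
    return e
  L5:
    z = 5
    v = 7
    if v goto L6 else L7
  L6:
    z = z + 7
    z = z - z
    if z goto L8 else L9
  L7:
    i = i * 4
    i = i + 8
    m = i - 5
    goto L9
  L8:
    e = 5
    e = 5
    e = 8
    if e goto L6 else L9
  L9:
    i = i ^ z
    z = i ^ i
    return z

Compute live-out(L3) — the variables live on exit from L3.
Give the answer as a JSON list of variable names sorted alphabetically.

Answer: ["e", "i", "n"]

Working:
def/use:
  L0: {i,n} / ∅
  L1: {v} / ∅
  L2: {e,n} / {n}
  L3: {e,n} / {n}
  L4: {e} / {e,n}
  L5: {v,z} / ∅
  L6: {z} / {z}
  L7: {i,m} / {i}
  L8: {e} / ∅
  L9: {i,z} / {i,z}

Backward fixpoint:
  L0: in=∅ out={i,n}
  L1: in={n} out={n}
  L2: in={n} out=∅
  L3: in={i,n} out={e,i,n}
  L4: in={e,n} out=∅
  L5: in={i} out={i,z}
  L6: in={i,z} out={i,z}
  L7: in={i,z} out={i,z}
  L8: in={i,z} out={i,z}
  L9: in={i,z} out=∅

live-out(L3) = ["e", "i", "n"]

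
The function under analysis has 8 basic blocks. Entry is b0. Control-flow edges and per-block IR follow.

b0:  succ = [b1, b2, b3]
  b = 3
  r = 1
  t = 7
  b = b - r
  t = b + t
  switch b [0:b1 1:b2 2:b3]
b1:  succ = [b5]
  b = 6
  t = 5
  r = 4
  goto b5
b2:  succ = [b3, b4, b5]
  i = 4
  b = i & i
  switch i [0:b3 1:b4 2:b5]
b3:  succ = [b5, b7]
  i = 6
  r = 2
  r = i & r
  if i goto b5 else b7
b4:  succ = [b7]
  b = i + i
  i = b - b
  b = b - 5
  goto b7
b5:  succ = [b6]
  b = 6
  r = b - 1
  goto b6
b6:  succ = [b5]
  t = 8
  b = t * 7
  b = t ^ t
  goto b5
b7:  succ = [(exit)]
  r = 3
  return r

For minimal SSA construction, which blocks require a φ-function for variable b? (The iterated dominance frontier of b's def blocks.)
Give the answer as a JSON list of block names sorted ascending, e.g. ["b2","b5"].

Answer: ["b3", "b5", "b7"]

Derivation:
idom tree: b1←b0 b2←b0 b3←b0 b4←b2 b5←b0 b6←b5 b7←b0
Dom∩ at merges:
  b3: preds {b0,b2}: {b0} ∩ {b0,b2} = {b0}; idom=b0
  b5: preds {b1,b2,b3,b6}: {b0,b1} ∩ {b0,b2} ∩ {b0,b3} ∩ {b0,b5,b6} = {b0}; idom=b0
  b7: preds {b3,b4}: {b0,b3} ∩ {b0,b2,b4} = {b0}; idom=b0

DF walk-up:
  join b3 pred b0: · stop@b0
  join b3 pred b2: b2 stop@b0
  join b5 pred b1: b1 stop@b0
  join b5 pred b2: b2 stop@b0
  join b5 pred b3: b3 stop@b0
  join b5 pred b6: b6→b5 stop@b0
  join b7 pred b3: b3 stop@b0
  join b7 pred b4: b4→b2 stop@b0
  DF(b0)=∅
  DF(b1)={b5}
  DF(b2)={b3,b5,b7}
  DF(b3)={b5,b7}
  DF(b4)={b7}
  DF(b5)={b5}
  DF(b6)={b5}
  DF(b7)=∅

φ for b: defs {b0,b1,b2,b4,b5,b6}
  DF⁺ = {b3,b5,b7}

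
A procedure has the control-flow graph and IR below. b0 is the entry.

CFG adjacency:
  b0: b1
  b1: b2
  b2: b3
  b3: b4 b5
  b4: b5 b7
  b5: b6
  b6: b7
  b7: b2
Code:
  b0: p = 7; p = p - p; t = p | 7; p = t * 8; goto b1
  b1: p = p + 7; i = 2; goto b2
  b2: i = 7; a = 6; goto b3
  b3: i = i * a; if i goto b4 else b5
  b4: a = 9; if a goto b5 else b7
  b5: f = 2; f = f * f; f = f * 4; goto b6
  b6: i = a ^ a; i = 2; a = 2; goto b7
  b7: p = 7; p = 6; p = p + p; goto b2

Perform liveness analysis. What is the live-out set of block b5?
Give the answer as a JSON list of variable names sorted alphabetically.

Answer: ["a"]

Derivation:
Block summaries:
  b0 def {p,t} use ∅
  b1 def {i,p} use {p}
  b2 def {a,i} use ∅
  b3 def {i} use {a,i}
  b4 def {a} use ∅
  b5 def {f} use ∅
  b6 def {a,i} use {a}
  b7 def {p} use ∅

Live sets:
  live b0: ∅→{p}
  live b1: {p}→∅
  live b2: ∅→{a,i}
  live b3: {a,i}→{a}
  live b4: ∅→{a}
  live b5: {a}→{a}
  live b6: {a}→∅
  live b7: ∅→∅

live-out(b5) = ["a"]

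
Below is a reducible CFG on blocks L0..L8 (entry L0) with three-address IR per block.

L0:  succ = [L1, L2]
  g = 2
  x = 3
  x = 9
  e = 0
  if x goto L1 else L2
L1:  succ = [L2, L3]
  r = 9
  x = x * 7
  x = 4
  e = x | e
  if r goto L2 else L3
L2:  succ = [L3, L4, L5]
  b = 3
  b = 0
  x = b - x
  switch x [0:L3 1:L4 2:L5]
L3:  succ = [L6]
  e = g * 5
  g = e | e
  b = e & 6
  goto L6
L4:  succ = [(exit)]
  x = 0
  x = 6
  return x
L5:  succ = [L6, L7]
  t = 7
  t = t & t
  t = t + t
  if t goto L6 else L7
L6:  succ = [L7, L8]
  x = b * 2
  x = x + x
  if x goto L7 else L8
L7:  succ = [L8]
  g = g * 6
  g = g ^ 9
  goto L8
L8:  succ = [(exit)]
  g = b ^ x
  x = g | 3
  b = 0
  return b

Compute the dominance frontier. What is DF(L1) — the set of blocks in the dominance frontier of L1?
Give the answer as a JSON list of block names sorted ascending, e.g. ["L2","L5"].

idom tree: L1←L0 L2←L0 L3←L0 L4←L2 L5←L2 L6←L0 L7←L0 L8←L0
Join-block Dom:
  L2: preds {L0,L1}: {L0} ∩ {L0,L1} = {L0}; idom=L0
  L3: preds {L1,L2}: {L0,L1} ∩ {L0,L2} = {L0}; idom=L0
  L6: preds {L3,L5}: {L0,L3} ∩ {L0,L2,L5} = {L0}; idom=L0
  L7: preds {L5,L6}: {L0,L2,L5} ∩ {L0,L6} = {L0}; idom=L0
  L8: preds {L6,L7}: {L0,L6} ∩ {L0,L7} = {L0}; idom=L0

Frontier:
  L2←L0: walk · to L0
  L2←L1: walk L1 to L0
  L3←L1: walk L1 to L0
  L3←L2: walk L2 to L0
  L6←L3: walk L3 to L0
  L6←L5: walk L5→L2 to L0
  L7←L5: walk L5→L2 to L0
  L7←L6: walk L6 to L0
  L8←L6: walk L6 to L0
  L8←L7: walk L7 to L0
  DF(L0)=∅
  DF(L1)={L2,L3}
  DF(L2)={L3,L6,L7}
  DF(L3)={L6}
  DF(L4)=∅
  DF(L5)={L6,L7}
  DF(L6)={L7,L8}
  DF(L7)={L8}
  DF(L8)=∅

DF(L1) = ["L2", "L3"]

Answer: ["L2", "L3"]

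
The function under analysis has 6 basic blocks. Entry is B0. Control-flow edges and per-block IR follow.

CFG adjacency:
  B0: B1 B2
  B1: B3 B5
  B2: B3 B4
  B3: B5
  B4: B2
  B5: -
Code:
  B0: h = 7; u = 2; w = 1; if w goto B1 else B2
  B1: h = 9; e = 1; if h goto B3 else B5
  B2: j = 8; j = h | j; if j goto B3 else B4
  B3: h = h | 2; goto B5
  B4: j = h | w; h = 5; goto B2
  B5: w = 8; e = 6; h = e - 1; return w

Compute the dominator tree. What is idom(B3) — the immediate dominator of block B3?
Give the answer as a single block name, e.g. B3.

idom tree: B1←B0 B2←B0 B3←B0 B4←B2 B5←B0
Join-block Dom:
  B2: preds {B0,B4}: {B0} ∩ {B0,B2,B4} = {B0}; idom=B0
  B3: preds {B1,B2}: {B0,B1} ∩ {B0,B2} = {B0}; idom=B0
  B5: preds {B1,B3}: {B0,B1} ∩ {B0,B3} = {B0}; idom=B0

idom(B3) = B0

Answer: B0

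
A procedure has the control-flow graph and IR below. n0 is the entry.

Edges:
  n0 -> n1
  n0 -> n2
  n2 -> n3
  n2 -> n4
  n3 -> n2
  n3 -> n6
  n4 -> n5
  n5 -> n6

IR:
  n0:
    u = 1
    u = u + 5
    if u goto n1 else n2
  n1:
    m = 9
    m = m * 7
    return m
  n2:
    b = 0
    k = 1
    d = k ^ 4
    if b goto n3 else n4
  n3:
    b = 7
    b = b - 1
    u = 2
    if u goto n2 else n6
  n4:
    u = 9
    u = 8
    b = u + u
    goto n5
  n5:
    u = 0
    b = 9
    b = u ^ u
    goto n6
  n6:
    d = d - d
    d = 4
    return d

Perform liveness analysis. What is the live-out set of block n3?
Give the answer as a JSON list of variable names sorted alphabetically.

Per-block:
  n0: {u} / ∅
  n1: {m} / ∅
  n2: {b,d,k} / ∅
  n3: {b,u} / ∅
  n4: {b,u} / ∅
  n5: {b,u} / ∅
  n6: {d} / {d}

Backward fixpoint:
  live n0: ∅→∅
  live n1: ∅→∅
  live n2: ∅→{d}
  live n3: {d}→{d}
  live n4: {d}→{d}
  live n5: {d}→{d}
  live n6: {d}→∅

live-out(n3) = ["d"]

Answer: ["d"]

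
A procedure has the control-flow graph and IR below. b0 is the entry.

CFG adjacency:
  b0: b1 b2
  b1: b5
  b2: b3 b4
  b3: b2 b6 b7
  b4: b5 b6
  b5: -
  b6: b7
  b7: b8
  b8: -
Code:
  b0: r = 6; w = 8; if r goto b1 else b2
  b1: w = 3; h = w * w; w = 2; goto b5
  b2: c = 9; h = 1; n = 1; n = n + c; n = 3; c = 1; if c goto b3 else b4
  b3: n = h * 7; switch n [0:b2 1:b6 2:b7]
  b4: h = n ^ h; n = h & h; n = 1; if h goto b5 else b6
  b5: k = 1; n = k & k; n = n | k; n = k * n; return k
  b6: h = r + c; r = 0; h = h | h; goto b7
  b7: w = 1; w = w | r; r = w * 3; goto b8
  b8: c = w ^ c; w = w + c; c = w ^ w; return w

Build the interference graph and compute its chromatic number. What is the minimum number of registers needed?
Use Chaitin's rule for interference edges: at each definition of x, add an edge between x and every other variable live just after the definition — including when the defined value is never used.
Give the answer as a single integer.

Answer: 4

Working:
Block summaries:
  b0: {r,w} / ∅
  b1: {h,w} / ∅
  b2: {c,h,n} / ∅
  b3: {n} / {h}
  b4: {h,n} / {h,n}
  b5: {k,n} / ∅
  b6: {h,r} / {c,r}
  b7: {r,w} / {r}
  b8: {c,w} / {c,w}

Backward fixpoint:
  live b0: ∅→{r}
  live b1: ∅→∅
  live b2: {r}→{c,h,n,r}
  live b3: {c,h,r}→{c,r}
  live b4: {c,h,n,r}→{c,r}
  live b5: ∅→∅
  live b6: {c,r}→{c,r}
  live b7: {c,r}→{c,w}
  live b8: {c,w}→∅

Interfere edges:
  c — {h,n,r,w}
  h — {c,n,r}
  k — {n}
  n — {c,h,k,r}
  r — {c,h,n,w}
  w — {c,r}

Chromatic number:
  lower bound: {c,h,n,r} mutually conflict ⇒ χ ≥ 4
  4-colouring: c0={c,k}  c1={n,w}  c2={r}  c3={h}
  χ = 4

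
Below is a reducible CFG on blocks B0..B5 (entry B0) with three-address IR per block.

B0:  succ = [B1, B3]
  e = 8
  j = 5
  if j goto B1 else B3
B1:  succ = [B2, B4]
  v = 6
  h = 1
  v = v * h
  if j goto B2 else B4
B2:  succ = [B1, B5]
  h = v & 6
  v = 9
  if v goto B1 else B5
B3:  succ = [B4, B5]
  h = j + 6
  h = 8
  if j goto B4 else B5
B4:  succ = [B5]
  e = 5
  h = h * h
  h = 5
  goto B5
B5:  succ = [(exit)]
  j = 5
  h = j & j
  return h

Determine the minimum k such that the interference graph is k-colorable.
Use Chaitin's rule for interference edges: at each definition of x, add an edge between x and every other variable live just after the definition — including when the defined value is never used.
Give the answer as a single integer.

Answer: 3

Analysis:
def/use:
  B0: def={e,j} ue=∅
  B1: def={h,v} ue={j}
  B2: def={h,v} ue={v}
  B3: def={h} ue={j}
  B4: def={e,h} ue={h}
  B5: def={h,j} ue=∅

Liveness:
  live B0: ∅→{j}
  live B1: {j}→{h,j,v}
  live B2: {j,v}→{j}
  live B3: {j}→{h}
  live B4: {h}→∅
  live B5: ∅→∅

Interference:
  e↔{h}
  h↔{e,j,v}
  j↔{h,v}
  v↔{h,j}

Colouring:
  {h,j,v} pairwise interfere (3-clique) ⇒ χ ≥ 3
  assign e→r1 h→r0 j→r1 v→r2 — no edge inside a register ⇒ χ ≤ 3
  χ = 3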